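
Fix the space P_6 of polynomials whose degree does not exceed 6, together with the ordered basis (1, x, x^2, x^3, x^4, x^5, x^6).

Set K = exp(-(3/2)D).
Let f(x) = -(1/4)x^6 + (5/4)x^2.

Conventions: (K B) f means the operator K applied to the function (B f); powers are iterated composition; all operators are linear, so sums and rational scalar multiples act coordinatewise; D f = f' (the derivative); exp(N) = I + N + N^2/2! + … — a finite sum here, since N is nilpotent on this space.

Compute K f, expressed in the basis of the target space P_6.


order-1 term: (9/4)x^5 - (15/4)x
order-2 term: -(135/16)x^4 + 45/16
order-3 term: (135/8)x^3
order-4 term: -(1215/64)x^2
order-5 term: (729/64)x
order-6 term: -729/256
the series for exp(-(3/2)D) f terminates at order 6
exp(-(3/2)D) f = -(1/4)x^6 + (9/4)x^5 - (135/16)x^4 + (135/8)x^3 - (1135/64)x^2 + (489/64)x - 9/256

the result is g(x) = -(1/4)x^6 + (9/4)x^5 - (135/16)x^4 + (135/8)x^3 - (1135/64)x^2 + (489/64)x - 9/256


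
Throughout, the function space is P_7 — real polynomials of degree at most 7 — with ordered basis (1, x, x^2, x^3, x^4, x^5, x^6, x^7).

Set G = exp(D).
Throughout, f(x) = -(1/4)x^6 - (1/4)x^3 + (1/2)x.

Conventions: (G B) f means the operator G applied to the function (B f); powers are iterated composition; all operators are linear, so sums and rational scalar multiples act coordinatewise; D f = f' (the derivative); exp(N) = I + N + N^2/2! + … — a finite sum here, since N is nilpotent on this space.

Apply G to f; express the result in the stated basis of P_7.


the result is g(x) = -(1/4)x^6 - (3/2)x^5 - (15/4)x^4 - (21/4)x^3 - (9/2)x^2 - (7/4)x

order-1 term: -(3/2)x^5 - (3/4)x^2 + 1/2
order-2 term: -(15/4)x^4 - (3/4)x
order-3 term: -5x^3 - 1/4
order-4 term: -(15/4)x^2
order-5 term: -(3/2)x
order-6 term: -1/4
the series for exp(D) f terminates at order 6
exp(D) f = -(1/4)x^6 - (3/2)x^5 - (15/4)x^4 - (21/4)x^3 - (9/2)x^2 - (7/4)x


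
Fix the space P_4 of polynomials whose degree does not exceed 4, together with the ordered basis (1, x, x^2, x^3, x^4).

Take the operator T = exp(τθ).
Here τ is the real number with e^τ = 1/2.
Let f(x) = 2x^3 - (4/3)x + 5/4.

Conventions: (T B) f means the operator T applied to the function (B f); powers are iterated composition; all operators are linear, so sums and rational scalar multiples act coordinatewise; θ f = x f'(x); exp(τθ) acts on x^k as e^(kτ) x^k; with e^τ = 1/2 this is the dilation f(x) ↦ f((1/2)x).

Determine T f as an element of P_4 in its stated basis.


exp(τθ) x^k = e^(kτ) x^k; with e^τ = 1/2 this sends x^k to (1/2)^k x^k
x ↦ 1/2 x
x^3 ↦ 1/8 x^3
applying this coordinatewise to f: exp(τθ) f = (1/4)x^3 - (2/3)x + 5/4

g(x) = (1/4)x^3 - (2/3)x + 5/4


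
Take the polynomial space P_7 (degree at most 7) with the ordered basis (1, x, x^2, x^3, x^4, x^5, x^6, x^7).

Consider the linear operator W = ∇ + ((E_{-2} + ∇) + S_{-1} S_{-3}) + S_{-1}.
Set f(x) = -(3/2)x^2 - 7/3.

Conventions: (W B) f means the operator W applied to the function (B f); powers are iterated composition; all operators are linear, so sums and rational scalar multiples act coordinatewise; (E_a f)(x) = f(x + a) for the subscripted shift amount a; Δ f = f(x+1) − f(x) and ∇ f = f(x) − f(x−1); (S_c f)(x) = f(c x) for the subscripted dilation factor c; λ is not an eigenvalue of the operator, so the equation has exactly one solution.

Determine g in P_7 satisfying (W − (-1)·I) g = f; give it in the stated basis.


write g with unknown coordinates in the stated basis and equate coefficients in (W − (-1)·I) g = f
solving from the highest basis element down gives g = -(1/8)x^2 - 25/48
check: W g = -(11/8)x^2 - 29/16
so W g − (-1)·g = -(3/2)x^2 - 7/3 = f ✓

g(x) = -(1/8)x^2 - 25/48


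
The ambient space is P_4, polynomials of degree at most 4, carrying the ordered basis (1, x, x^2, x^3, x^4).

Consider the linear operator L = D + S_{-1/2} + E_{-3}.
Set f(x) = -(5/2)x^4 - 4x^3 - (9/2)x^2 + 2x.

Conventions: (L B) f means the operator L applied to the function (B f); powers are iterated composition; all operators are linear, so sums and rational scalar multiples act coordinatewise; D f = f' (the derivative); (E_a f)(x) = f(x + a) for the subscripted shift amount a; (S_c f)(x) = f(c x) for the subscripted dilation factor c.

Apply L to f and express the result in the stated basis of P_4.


D f = -10x^3 - 12x^2 - 9x + 2
S_{-1/2} f = -(5/32)x^4 + (1/2)x^3 - (9/8)x^2 - x
E_{-3} f = -(5/2)x^4 + 26x^3 - (207/2)x^2 + 191x - 141
(D + S_{-1/2} + E_{-3}) f = -(85/32)x^4 + (33/2)x^3 - (933/8)x^2 + 181x - 139

the image equals g(x) = -(85/32)x^4 + (33/2)x^3 - (933/8)x^2 + 181x - 139


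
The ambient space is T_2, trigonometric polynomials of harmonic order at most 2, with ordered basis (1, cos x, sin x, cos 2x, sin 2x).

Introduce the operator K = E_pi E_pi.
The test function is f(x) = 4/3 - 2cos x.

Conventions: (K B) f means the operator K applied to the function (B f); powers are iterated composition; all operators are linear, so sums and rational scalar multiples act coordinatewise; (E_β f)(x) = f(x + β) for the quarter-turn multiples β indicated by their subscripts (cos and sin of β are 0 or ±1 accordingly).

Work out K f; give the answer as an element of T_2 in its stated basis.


the result is g(x) = 4/3 - 2cos x

E_pi f = 4/3 + 2cos x
E_pi E_pi f = 4/3 - 2cos x


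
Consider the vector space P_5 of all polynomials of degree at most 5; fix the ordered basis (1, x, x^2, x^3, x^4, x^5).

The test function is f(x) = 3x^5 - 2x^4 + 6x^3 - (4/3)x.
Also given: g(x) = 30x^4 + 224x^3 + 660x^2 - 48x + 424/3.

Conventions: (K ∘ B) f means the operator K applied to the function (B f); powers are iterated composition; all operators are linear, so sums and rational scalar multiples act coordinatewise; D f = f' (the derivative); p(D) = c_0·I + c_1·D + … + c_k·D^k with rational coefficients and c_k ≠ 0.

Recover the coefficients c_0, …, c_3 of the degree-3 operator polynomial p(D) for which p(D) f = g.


c_0 = 0, c_1 = 2, c_2 = 4, c_3 = 4

D^0 f = 3x^5 - 2x^4 + 6x^3 - (4/3)x
D^1 f = 15x^4 - 8x^3 + 18x^2 - 4/3
D^2 f = 60x^3 - 24x^2 + 36x
D^3 f = 180x^2 - 48x + 36
matching coefficients of g against c_0 f + c_1 Df + … from the top degree down determines the c_i
solution: c_0 = 0, c_1 = 2, c_2 = 4, c_3 = 4


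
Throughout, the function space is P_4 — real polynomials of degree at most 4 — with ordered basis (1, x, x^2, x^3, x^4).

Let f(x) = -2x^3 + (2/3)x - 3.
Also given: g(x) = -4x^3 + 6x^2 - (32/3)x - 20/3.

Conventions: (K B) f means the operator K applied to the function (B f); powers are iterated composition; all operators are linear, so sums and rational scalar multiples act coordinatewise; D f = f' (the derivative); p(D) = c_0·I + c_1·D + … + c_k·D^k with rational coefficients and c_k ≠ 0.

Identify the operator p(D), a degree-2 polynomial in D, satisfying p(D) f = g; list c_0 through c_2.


D^0 f = -2x^3 + (2/3)x - 3
D^1 f = -6x^2 + 2/3
D^2 f = -12x
matching coefficients of g against c_0 f + c_1 Df + … from the top degree down determines the c_i
solution: c_0 = 2, c_1 = -1, c_2 = 1

p(D) = 2·I − D + D^2, i.e. c_0 = 2, c_1 = -1, c_2 = 1


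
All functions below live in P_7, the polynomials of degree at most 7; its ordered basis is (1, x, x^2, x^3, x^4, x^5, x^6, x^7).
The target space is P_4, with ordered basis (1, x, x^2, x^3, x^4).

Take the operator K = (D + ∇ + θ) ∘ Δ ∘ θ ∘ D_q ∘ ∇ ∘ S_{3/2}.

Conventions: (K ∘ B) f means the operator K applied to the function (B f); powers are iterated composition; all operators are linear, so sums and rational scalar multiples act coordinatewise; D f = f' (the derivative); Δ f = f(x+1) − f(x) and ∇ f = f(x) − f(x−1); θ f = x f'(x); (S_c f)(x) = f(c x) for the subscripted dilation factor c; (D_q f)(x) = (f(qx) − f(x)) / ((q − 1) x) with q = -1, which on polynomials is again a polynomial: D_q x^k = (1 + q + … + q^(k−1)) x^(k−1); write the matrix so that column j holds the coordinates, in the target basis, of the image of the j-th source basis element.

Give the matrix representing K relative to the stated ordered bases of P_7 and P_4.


image of 1: 0
image of x: 0
image of x^2: 0
image of x^3: 0
image of x^4: 81x + 162
image of x^5: -(1215/4)x - 1215/2
image of x^6: (6561/2)x^3 + (19683/2)x^2 + (21141/4)x + 13851/4
image of x^7: -(137781/8)x^3 - (413343/8)x^2 - (811377/32)x - 107163/8
each image's coordinates form column j of the matrix

the matrix is [[0, 0, 0, 0, 162, -1215/2, 13851/4, -107163/8]; [0, 0, 0, 0, 81, -1215/4, 21141/4, -811377/32]; [0, 0, 0, 0, 0, 0, 19683/2, -413343/8]; [0, 0, 0, 0, 0, 0, 6561/2, -137781/8]; [0, 0, 0, 0, 0, 0, 0, 0]] (rows listed top to bottom)


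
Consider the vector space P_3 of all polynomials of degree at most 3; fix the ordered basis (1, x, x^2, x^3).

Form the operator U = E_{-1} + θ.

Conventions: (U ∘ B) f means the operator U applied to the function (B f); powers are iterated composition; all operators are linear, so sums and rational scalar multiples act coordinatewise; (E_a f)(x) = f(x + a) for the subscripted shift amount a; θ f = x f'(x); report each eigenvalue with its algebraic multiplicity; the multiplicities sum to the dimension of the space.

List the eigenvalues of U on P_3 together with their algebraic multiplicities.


image of 1: 1
image of x: 2x - 1
image of x^2: 3x^2 - 2x + 1
image of x^3: 4x^3 - 3x^2 + 3x - 1
the matrix is upper triangular; its diagonal is (1, 2, 3, 4)
for a triangular matrix the eigenvalues are the diagonal entries, with algebraic multiplicity their repetition count

λ = 1 (multiplicity 1), λ = 2 (multiplicity 1), λ = 3 (multiplicity 1), λ = 4 (multiplicity 1)


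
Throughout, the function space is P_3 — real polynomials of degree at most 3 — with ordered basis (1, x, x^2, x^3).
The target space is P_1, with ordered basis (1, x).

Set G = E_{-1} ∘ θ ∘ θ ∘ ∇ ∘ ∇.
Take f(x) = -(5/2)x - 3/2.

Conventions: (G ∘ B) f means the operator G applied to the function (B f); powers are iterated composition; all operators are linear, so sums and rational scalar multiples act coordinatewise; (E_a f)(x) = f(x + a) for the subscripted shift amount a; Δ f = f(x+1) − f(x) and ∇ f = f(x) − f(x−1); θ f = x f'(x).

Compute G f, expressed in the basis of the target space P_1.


∇ f = -5/2
∇ ∇ f = 0
θ ∇ ∇ f = 0
θ (θ ∘ ∇ ∘ ∇) f = 0
E_{-1} (θ ∘ θ ∘ ∇ ∘ ∇) f = 0

the result is g(x) = 0


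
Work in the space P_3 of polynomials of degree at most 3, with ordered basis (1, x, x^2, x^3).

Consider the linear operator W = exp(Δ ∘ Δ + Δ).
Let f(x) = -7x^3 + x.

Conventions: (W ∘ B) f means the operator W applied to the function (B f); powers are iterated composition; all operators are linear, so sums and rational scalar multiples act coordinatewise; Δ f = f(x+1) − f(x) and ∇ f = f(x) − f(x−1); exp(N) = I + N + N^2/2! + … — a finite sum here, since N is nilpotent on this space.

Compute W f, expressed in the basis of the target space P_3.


the image equals g(x) = -7x^3 - 21x^2 - 83x - 118

order-1 term: -21x^2 - 63x - 48
order-2 term: -21x - 63
order-3 term: -7
the series for exp(Δ ∘ Δ + Δ) f terminates at order 3
exp(Δ ∘ Δ + Δ) f = -7x^3 - 21x^2 - 83x - 118


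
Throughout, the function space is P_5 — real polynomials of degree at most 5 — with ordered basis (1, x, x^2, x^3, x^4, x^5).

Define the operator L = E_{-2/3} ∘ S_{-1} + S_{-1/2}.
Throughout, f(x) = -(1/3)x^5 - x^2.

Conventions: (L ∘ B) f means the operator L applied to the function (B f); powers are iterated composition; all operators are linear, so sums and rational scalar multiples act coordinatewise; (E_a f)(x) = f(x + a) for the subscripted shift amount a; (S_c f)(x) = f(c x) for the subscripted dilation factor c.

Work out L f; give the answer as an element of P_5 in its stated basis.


the image equals g(x) = (11/32)x^5 - (10/9)x^4 + (40/27)x^3 - (725/324)x^2 + (404/243)x - 356/729

S_{-1} f = (1/3)x^5 - x^2
E_{-2/3} S_{-1} f = (1/3)x^5 - (10/9)x^4 + (40/27)x^3 - (161/81)x^2 + (404/243)x - 356/729
S_{-1/2} f = (1/96)x^5 - (1/4)x^2
(E_{-2/3} ∘ S_{-1} + S_{-1/2}) f = (11/32)x^5 - (10/9)x^4 + (40/27)x^3 - (725/324)x^2 + (404/243)x - 356/729


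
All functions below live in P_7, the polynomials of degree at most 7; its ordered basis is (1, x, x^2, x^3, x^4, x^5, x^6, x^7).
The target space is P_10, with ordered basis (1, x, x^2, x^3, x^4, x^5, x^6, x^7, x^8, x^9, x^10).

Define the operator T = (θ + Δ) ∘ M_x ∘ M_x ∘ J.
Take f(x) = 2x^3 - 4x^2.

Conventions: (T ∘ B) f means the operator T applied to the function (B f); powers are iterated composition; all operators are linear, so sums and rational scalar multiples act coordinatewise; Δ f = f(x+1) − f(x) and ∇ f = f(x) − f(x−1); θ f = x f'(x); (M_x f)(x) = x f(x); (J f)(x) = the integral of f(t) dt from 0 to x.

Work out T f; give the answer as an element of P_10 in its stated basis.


J f = (1/2)x^4 - (4/3)x^3
M_x J f = (1/2)x^5 - (4/3)x^4
M_x M_x J f = (1/2)x^6 - (4/3)x^5
θ (M_x ∘ M_x ∘ J) f = 3x^6 - (20/3)x^5
Δ (M_x ∘ M_x ∘ J) f = 3x^5 + (5/6)x^4 - (10/3)x^3 - (35/6)x^2 - (11/3)x - 5/6
(θ + Δ) (M_x ∘ M_x ∘ J) f = 3x^6 - (11/3)x^5 + (5/6)x^4 - (10/3)x^3 - (35/6)x^2 - (11/3)x - 5/6

the image equals g(x) = 3x^6 - (11/3)x^5 + (5/6)x^4 - (10/3)x^3 - (35/6)x^2 - (11/3)x - 5/6


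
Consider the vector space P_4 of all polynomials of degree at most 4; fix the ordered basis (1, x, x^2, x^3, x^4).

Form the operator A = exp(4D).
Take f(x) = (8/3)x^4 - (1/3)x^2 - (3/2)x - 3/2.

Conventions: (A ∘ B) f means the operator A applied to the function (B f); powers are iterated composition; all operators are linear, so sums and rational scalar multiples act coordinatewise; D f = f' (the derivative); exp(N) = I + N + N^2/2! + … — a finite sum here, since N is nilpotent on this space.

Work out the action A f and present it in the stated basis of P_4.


order-1 term: (128/3)x^3 - (8/3)x - 6
order-2 term: 256x^2 - 16/3
order-3 term: (2048/3)x
order-4 term: 2048/3
the series for exp(4D) f terminates at order 4
exp(4D) f = (8/3)x^4 + (128/3)x^3 + (767/3)x^2 + (1357/2)x + 4019/6

the image equals g(x) = (8/3)x^4 + (128/3)x^3 + (767/3)x^2 + (1357/2)x + 4019/6


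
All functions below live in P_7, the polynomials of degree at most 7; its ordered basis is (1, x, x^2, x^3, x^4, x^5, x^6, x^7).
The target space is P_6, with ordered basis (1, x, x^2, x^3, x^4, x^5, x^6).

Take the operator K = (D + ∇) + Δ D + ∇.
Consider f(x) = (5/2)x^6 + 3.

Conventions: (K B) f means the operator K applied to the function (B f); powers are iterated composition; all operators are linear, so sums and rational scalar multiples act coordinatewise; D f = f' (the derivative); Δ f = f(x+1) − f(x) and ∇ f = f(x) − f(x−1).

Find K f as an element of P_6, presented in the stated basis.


D f = 15x^5
∇ f = 15x^5 - (75/2)x^4 + 50x^3 - (75/2)x^2 + 15x - 5/2
(D + ∇) f = 30x^5 - (75/2)x^4 + 50x^3 - (75/2)x^2 + 15x - 5/2
D f = 15x^5
Δ D f = 75x^4 + 150x^3 + 150x^2 + 75x + 15
∇ f = 15x^5 - (75/2)x^4 + 50x^3 - (75/2)x^2 + 15x - 5/2
((D + ∇) + Δ D + ∇) f = 45x^5 + 250x^3 + 75x^2 + 105x + 10

the result is g(x) = 45x^5 + 250x^3 + 75x^2 + 105x + 10


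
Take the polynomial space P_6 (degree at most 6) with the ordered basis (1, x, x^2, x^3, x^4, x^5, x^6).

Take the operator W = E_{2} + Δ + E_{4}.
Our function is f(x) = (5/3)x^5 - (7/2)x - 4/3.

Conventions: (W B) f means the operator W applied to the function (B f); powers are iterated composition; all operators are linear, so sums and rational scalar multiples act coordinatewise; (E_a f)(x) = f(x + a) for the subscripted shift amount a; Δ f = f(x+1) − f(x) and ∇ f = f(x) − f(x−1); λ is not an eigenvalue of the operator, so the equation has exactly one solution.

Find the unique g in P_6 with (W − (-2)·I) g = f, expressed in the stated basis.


write g with unknown coordinates in the stated basis and equate coefficients in (W − (-2)·I) g = f
solving from the highest basis element down gives g = (5/12)x^5 - (175/48)x^4 + (175/48)x^3 + (3775/192)x^2 - (1211/384)x - 13235/512
check: W g = (5/6)x^5 + (175/24)x^4 - (175/24)x^3 - (3775/96)x^2 + (539/192)x + 38681/768
so W g − (-2)·g = (5/3)x^5 - (7/2)x - 4/3 = f ✓

the result is g(x) = (5/12)x^5 - (175/48)x^4 + (175/48)x^3 + (3775/192)x^2 - (1211/384)x - 13235/512


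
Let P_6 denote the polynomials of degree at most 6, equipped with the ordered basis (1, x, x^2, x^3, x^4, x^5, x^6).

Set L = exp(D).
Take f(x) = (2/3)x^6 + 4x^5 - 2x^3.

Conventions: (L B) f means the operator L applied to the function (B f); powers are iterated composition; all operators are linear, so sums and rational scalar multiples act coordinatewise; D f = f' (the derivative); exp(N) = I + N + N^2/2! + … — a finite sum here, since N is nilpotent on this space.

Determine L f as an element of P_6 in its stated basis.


order-1 term: 4x^5 + 20x^4 - 6x^2
order-2 term: 10x^4 + 40x^3 - 6x
order-3 term: (40/3)x^3 + 40x^2 - 2
order-4 term: 10x^2 + 20x
order-5 term: 4x + 4
order-6 term: 2/3
the series for exp(D) f terminates at order 6
exp(D) f = (2/3)x^6 + 8x^5 + 30x^4 + (154/3)x^3 + 44x^2 + 18x + 8/3

the image equals g(x) = (2/3)x^6 + 8x^5 + 30x^4 + (154/3)x^3 + 44x^2 + 18x + 8/3


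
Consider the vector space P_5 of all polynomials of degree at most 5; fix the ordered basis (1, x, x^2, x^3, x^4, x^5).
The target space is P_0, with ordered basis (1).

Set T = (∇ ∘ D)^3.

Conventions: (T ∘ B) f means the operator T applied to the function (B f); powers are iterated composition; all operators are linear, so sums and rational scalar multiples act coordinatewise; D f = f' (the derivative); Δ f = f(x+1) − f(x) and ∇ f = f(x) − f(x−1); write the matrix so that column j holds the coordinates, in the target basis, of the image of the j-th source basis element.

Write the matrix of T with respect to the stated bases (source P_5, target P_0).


the matrix is [[0, 0, 0, 0, 0, 0]] (rows listed top to bottom)

image of 1: 0
image of x: 0
image of x^2: 0
image of x^3: 0
image of x^4: 0
image of x^5: 0
each image's coordinates form column j of the matrix


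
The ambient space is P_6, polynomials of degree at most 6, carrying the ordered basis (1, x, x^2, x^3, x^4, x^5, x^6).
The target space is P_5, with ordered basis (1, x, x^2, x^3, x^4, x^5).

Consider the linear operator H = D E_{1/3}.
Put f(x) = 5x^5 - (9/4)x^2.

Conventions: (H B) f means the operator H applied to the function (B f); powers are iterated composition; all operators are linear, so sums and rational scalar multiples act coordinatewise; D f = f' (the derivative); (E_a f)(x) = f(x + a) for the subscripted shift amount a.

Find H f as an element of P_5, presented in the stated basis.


g(x) = 25x^4 + (100/3)x^3 + (50/3)x^2 - (43/54)x - 193/162

E_{1/3} f = 5x^5 + (25/3)x^4 + (50/9)x^3 - (43/108)x^2 - (193/162)x - 223/972
D E_{1/3} f = 25x^4 + (100/3)x^3 + (50/3)x^2 - (43/54)x - 193/162


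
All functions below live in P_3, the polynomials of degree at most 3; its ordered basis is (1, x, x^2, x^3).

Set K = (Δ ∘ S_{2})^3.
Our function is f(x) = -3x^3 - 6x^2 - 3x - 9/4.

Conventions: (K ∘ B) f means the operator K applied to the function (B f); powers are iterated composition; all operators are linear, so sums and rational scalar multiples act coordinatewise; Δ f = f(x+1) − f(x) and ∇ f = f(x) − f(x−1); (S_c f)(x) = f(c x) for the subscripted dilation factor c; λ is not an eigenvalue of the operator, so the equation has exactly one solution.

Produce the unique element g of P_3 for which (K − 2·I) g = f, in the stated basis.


the image equals g(x) = (3/2)x^3 + 3x^2 + (3/2)x + 2313/8

write g with unknown coordinates in the stated basis and equate coefficients in (K − 2·I) g = f
solving from the highest basis element down gives g = (3/2)x^3 + 3x^2 + (3/2)x + 2313/8
check: K g = 576
so K g − 2·g = -3x^3 - 6x^2 - 3x - 9/4 = f ✓


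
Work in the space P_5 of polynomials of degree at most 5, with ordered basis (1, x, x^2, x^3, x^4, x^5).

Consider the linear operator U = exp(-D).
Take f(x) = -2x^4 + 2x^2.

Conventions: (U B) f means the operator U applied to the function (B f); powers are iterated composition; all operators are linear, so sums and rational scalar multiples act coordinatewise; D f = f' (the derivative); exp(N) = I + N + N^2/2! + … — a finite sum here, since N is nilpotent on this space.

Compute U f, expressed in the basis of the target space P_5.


the image equals g(x) = -2x^4 + 8x^3 - 10x^2 + 4x

order-1 term: 8x^3 - 4x
order-2 term: -12x^2 + 2
order-3 term: 8x
order-4 term: -2
the series for exp(-D) f terminates at order 4
exp(-D) f = -2x^4 + 8x^3 - 10x^2 + 4x


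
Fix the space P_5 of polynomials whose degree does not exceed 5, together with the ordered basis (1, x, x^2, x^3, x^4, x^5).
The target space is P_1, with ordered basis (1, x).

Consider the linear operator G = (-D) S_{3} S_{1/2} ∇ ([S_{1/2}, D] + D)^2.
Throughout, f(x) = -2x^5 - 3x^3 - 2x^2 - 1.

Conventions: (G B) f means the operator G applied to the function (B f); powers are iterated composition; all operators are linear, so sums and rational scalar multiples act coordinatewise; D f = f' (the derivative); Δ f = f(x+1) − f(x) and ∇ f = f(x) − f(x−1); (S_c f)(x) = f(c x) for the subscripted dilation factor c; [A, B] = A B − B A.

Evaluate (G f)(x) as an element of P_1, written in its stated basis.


the result is g(x) = (75735/128)x - 25245/128

D f = -10x^4 - 9x^2 - 4x
S_{1/2} D f = -(5/8)x^4 - (9/4)x^2 - 2x
S_{1/2} f = -(1/16)x^5 - (3/8)x^3 - (1/2)x^2 - 1
D S_{1/2} f = -(5/16)x^4 - (9/8)x^2 - x
[S_{1/2}, D] f = -(5/16)x^4 - (9/8)x^2 - x
D f = -10x^4 - 9x^2 - 4x
([S_{1/2}, D] + D) f = -(165/16)x^4 - (81/8)x^2 - 5x
D ([S_{1/2}, D] + D) f = -(165/4)x^3 - (81/4)x - 5
S_{1/2} D ([S_{1/2}, D] + D) f = -(165/32)x^3 - (81/8)x - 5
S_{1/2} ([S_{1/2}, D] + D) f = -(165/256)x^4 - (81/32)x^2 - (5/2)x
D S_{1/2} ([S_{1/2}, D] + D) f = -(165/64)x^3 - (81/16)x - 5/2
[S_{1/2}, D] ([S_{1/2}, D] + D) f = -(165/64)x^3 - (81/16)x - 5/2
D ([S_{1/2}, D] + D) f = -(165/4)x^3 - (81/4)x - 5
([S_{1/2}, D] + D) ([S_{1/2}, D] + D) f = -(2805/64)x^3 - (405/16)x - 15/2
∇ ([S_{1/2}, D] + D)^2 f = -(8415/64)x^2 + (8415/64)x - 4425/64
S_{1/2} ∇ ([S_{1/2}, D] + D)^2 f = -(8415/256)x^2 + (8415/128)x - 4425/64
S_{3} (S_{1/2} ∇) ([S_{1/2}, D] + D)^2 f = -(75735/256)x^2 + (25245/128)x - 4425/64
D S_{3} (S_{1/2} ∇) ([S_{1/2}, D] + D)^2 f = -(75735/128)x + 25245/128
(-D) S_{3} (S_{1/2} ∇) ([S_{1/2}, D] + D)^2 f = (75735/128)x - 25245/128


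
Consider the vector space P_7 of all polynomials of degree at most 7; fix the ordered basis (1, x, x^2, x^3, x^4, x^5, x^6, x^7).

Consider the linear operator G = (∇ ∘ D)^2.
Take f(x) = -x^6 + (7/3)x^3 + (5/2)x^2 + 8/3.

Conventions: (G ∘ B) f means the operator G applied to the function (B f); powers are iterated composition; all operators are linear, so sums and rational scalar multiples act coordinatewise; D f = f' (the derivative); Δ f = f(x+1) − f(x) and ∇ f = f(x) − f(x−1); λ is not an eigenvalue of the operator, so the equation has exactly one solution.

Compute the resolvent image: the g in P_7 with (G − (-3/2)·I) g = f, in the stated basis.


write g with unknown coordinates in the stated basis and equate coefficients in (G − (-3/2)·I) g = f
solving from the highest basis element down gives g = -(2/3)x^6 + (14/9)x^3 + (485/3)x^2 - 320x + 1696/9
check: G g = -240x^2 + 480x - 280
so G g − (-3/2)·g = -x^6 + (7/3)x^3 + (5/2)x^2 + 8/3 = f ✓

the image equals g(x) = -(2/3)x^6 + (14/9)x^3 + (485/3)x^2 - 320x + 1696/9


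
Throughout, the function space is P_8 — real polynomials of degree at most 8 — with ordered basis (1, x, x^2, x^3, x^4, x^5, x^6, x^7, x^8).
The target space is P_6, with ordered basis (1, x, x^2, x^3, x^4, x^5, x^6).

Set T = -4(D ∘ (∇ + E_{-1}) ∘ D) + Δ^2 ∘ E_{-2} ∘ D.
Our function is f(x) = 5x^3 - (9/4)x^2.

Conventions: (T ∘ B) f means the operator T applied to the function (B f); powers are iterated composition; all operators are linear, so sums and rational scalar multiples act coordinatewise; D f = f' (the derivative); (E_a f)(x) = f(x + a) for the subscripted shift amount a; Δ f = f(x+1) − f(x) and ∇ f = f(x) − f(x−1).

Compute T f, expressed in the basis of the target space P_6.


the result is g(x) = -120x + 48

D f = 15x^2 - (9/2)x
∇ D f = 30x - 39/2
E_{-1} D f = 15x^2 - (69/2)x + 39/2
(∇ + E_{-1}) D f = 15x^2 - (9/2)x
D (∇ + E_{-1}) D f = 30x - 9/2
(-4(D ∘ (∇ + E_{-1}) ∘ D)) f = -120x + 18
D f = 15x^2 - (9/2)x
E_{-2} D f = 15x^2 - (129/2)x + 69
Δ (E_{-2} ∘ D) f = 30x - 99/2
Δ Δ (E_{-2} ∘ D) f = 30
(-4(D ∘ (∇ + E_{-1}) ∘ D) + Δ^2 ∘ E_{-2} ∘ D) f = -120x + 48


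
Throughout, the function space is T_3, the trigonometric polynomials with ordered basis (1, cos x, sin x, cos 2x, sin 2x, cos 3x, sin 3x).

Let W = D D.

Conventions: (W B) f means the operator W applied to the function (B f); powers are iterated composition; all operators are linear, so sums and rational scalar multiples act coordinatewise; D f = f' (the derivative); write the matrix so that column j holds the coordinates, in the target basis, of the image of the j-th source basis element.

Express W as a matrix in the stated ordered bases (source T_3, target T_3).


image of 1: 0
image of cos x: -cos x
image of sin x: -sin x
image of cos 2x: -4cos 2x
image of sin 2x: -4sin 2x
image of cos 3x: -9cos 3x
image of sin 3x: -9sin 3x
each image's coordinates form column j of the matrix

the matrix is [[0, 0, 0, 0, 0, 0, 0]; [0, -1, 0, 0, 0, 0, 0]; [0, 0, -1, 0, 0, 0, 0]; [0, 0, 0, -4, 0, 0, 0]; [0, 0, 0, 0, -4, 0, 0]; [0, 0, 0, 0, 0, -9, 0]; [0, 0, 0, 0, 0, 0, -9]] (rows listed top to bottom)


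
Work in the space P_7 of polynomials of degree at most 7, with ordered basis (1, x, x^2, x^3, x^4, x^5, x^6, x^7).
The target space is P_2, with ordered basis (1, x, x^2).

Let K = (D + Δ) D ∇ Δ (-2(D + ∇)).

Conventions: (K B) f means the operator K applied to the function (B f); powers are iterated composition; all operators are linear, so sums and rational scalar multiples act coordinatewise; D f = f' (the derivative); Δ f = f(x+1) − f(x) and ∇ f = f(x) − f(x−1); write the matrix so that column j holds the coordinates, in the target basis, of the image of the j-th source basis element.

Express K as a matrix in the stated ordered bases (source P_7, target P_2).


image of 1: 0
image of x: 0
image of x^2: 0
image of x^3: 0
image of x^4: 0
image of x^5: -960
image of x^6: -5760x
image of x^7: -20160x^2 - 7560
each image's coordinates form column j of the matrix

the matrix is [[0, 0, 0, 0, 0, -960, 0, -7560]; [0, 0, 0, 0, 0, 0, -5760, 0]; [0, 0, 0, 0, 0, 0, 0, -20160]] (rows listed top to bottom)


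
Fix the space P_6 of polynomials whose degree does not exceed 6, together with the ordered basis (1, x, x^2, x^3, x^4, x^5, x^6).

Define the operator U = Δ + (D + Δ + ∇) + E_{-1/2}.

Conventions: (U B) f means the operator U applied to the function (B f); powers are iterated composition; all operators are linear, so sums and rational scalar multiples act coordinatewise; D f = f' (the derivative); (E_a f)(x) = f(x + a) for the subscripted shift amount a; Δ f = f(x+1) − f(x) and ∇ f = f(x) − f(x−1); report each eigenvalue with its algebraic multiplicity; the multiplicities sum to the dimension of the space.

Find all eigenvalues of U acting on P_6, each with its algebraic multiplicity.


λ = 1 (multiplicity 7)

image of 1: 1
image of x: x + 7/2
image of x^2: x^2 + 7x + 5/4
image of x^3: x^3 + (21/2)x^2 + (15/4)x + 23/8
image of x^4: x^4 + 14x^3 + (15/2)x^2 + (23/2)x + 17/16
image of x^5: x^5 + (35/2)x^4 + (25/2)x^3 + (115/4)x^2 + (85/16)x + 95/32
image of x^6: x^6 + 21x^5 + (75/4)x^4 + (115/2)x^3 + (255/16)x^2 + (285/16)x + 65/64
the matrix is upper triangular; its diagonal is (1, 1, 1, 1, 1, 1, 1)
for a triangular matrix the eigenvalues are the diagonal entries, with algebraic multiplicity their repetition count


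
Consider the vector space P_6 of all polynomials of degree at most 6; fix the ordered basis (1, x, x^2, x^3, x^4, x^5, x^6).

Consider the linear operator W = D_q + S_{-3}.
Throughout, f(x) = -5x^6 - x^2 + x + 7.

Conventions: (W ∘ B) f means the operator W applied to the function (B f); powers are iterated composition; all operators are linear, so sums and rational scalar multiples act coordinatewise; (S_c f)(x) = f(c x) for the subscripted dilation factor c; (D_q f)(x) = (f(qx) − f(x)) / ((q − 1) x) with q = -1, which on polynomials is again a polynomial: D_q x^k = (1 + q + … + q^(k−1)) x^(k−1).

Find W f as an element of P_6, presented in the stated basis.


the image equals g(x) = -3645x^6 - 9x^2 - 3x + 8

D_q f = 1
S_{-3} f = -3645x^6 - 9x^2 - 3x + 7
(D_q + S_{-3}) f = -3645x^6 - 9x^2 - 3x + 8


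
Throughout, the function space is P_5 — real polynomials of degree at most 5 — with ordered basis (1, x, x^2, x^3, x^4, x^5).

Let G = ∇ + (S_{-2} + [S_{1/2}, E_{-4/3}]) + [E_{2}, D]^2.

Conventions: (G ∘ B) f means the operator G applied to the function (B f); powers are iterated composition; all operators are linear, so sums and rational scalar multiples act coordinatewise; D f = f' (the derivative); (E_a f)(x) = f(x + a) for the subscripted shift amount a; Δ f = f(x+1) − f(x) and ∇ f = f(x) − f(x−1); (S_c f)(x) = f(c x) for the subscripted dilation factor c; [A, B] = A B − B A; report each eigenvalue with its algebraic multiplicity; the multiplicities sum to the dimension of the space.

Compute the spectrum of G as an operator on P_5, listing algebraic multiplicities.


image of 1: 1
image of x: -2x + 1/3
image of x^2: 4x^2 + (4/3)x + 1/3
image of x^3: -8x^3 + (5/2)x^2 - x - 29/27
image of x^4: 16x^4 + (11/3)x^3 - 4x^2 - (4/27)x + 53/27
image of x^5: -32x^5 + (115/24)x^4 - (25/3)x^3 + (130/27)x^2 + (65/27)x - 749/243
the matrix is upper triangular; its diagonal is (1, -2, 4, -8, 16, -32)
for a triangular matrix the eigenvalues are the diagonal entries, with algebraic multiplicity their repetition count

λ = -32 (multiplicity 1), λ = -8 (multiplicity 1), λ = -2 (multiplicity 1), λ = 1 (multiplicity 1), λ = 4 (multiplicity 1), λ = 16 (multiplicity 1)


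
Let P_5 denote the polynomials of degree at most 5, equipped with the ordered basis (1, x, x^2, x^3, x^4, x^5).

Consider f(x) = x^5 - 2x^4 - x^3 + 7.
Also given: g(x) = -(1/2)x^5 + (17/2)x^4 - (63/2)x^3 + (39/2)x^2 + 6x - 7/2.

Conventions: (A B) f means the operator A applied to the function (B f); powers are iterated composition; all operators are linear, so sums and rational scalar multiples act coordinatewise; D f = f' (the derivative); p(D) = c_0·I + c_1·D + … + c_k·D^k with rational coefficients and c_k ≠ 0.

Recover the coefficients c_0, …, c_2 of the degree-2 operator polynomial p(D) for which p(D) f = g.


c_0 = -1/2, c_1 = 3/2, c_2 = -1

D^0 f = x^5 - 2x^4 - x^3 + 7
D^1 f = 5x^4 - 8x^3 - 3x^2
D^2 f = 20x^3 - 24x^2 - 6x
matching coefficients of g against c_0 f + c_1 Df + … from the top degree down determines the c_i
solution: c_0 = -1/2, c_1 = 3/2, c_2 = -1


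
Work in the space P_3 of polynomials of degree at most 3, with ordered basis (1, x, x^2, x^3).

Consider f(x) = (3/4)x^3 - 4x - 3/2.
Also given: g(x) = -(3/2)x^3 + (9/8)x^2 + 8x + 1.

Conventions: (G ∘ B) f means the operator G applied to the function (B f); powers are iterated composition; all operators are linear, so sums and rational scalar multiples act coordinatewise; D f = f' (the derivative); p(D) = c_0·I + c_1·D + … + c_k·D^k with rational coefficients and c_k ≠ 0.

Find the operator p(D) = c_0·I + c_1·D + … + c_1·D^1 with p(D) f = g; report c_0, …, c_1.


D^0 f = (3/4)x^3 - 4x - 3/2
D^1 f = (9/4)x^2 - 4
matching coefficients of g against c_0 f + c_1 Df + … from the top degree down determines the c_i
solution: c_0 = -2, c_1 = 1/2

p(D) = -2·I + (1/2)·D, i.e. c_0 = -2, c_1 = 1/2


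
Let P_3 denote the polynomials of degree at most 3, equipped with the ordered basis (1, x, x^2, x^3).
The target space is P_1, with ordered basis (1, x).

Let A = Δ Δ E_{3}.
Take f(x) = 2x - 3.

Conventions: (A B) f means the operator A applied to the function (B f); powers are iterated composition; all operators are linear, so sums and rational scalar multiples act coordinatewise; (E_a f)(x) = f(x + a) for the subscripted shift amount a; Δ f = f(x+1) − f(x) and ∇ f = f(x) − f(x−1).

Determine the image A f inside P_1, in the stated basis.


E_{3} f = 2x + 3
Δ E_{3} f = 2
Δ Δ E_{3} f = 0

g(x) = 0


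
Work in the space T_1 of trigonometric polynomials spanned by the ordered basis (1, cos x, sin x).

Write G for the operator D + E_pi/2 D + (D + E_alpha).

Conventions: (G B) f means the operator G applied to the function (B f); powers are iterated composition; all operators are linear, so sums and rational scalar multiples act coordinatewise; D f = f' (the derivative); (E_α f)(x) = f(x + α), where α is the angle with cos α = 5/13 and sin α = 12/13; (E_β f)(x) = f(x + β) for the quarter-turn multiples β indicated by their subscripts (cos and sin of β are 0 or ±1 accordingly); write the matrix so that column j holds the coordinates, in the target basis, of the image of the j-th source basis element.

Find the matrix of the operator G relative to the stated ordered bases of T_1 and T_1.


the matrix is [[1, 0, 0]; [0, -8/13, 38/13]; [0, -38/13, -8/13]] (rows listed top to bottom)

image of 1: 1
image of cos x: -(8/13)cos x - (38/13)sin x
image of sin x: (38/13)cos x - (8/13)sin x
each image's coordinates form column j of the matrix


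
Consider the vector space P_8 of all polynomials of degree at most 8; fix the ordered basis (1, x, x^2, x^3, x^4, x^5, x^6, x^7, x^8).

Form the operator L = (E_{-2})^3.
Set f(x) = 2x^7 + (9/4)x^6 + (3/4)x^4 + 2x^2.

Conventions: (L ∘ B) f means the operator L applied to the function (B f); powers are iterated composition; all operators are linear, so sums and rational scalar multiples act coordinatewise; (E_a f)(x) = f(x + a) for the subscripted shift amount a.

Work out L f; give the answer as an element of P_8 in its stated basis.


E_{-2} f = 2x^7 - (103/4)x^6 + 141x^5 - (1697/4)x^4 + 754x^3 - 784x^2 + 432x - 92
E_{-2} E_{-2} f = 2x^7 - (215/4)x^6 + 618x^5 - (15757/4)x^4 + 15028x^3 - 34294x^2 + 43312x - 23328
E_{-2} E_{-2} E_{-2} f = 2x^7 - (327/4)x^6 + 1431x^5 - (55617/4)x^4 + 80982x^3 - 282688x^2 + 547536x - 453852

g(x) = 2x^7 - (327/4)x^6 + 1431x^5 - (55617/4)x^4 + 80982x^3 - 282688x^2 + 547536x - 453852


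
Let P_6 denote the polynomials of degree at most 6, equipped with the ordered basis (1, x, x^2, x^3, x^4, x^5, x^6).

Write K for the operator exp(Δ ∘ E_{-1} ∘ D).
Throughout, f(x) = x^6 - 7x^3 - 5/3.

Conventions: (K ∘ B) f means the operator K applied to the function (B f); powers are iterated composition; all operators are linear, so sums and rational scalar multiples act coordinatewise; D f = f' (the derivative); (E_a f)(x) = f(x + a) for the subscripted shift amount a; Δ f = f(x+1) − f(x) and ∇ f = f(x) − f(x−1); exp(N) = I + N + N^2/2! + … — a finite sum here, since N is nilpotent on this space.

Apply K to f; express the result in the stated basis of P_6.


order-1 term: 30x^4 - 60x^3 + 60x^2 - 72x + 27
order-2 term: 180x^2 - 360x + 210
order-3 term: 120
the series for exp(Δ ∘ E_{-1} ∘ D) f terminates at order 3
exp(Δ ∘ E_{-1} ∘ D) f = x^6 + 30x^4 - 67x^3 + 240x^2 - 432x + 1066/3

the result is g(x) = x^6 + 30x^4 - 67x^3 + 240x^2 - 432x + 1066/3


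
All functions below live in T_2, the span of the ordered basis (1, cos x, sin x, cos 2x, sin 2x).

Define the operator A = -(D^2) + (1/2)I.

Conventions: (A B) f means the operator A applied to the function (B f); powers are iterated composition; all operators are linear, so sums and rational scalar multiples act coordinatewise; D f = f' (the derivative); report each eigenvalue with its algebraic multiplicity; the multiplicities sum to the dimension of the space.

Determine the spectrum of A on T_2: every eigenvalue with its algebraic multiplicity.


λ = 1/2 (multiplicity 1), λ = 3/2 (multiplicity 2), λ = 9/2 (multiplicity 2)

image of 1: 1/2
image of cos x: (3/2)cos x
image of sin x: (3/2)sin x
image of cos 2x: (9/2)cos 2x
image of sin 2x: (9/2)sin 2x
the matrix is diagonal; its diagonal is (1/2, 3/2, 3/2, 9/2, 9/2)
for a triangular matrix the eigenvalues are the diagonal entries, with algebraic multiplicity their repetition count


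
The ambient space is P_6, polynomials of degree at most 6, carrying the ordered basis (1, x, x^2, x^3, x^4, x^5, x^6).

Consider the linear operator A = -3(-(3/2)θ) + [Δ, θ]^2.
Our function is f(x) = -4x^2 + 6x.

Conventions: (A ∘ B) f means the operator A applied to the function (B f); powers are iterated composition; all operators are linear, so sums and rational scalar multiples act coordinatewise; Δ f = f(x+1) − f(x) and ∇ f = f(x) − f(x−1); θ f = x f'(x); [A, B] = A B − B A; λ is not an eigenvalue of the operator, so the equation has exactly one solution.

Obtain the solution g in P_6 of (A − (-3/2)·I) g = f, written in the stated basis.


g(x) = -(8/21)x^2 + x + 32/63

write g with unknown coordinates in the stated basis and equate coefficients in (A − (-3/2)·I) g = f
solving from the highest basis element down gives g = -(8/21)x^2 + x + 32/63
check: A g = -(24/7)x^2 + (9/2)x - 16/21
so A g − (-3/2)·g = -4x^2 + 6x = f ✓


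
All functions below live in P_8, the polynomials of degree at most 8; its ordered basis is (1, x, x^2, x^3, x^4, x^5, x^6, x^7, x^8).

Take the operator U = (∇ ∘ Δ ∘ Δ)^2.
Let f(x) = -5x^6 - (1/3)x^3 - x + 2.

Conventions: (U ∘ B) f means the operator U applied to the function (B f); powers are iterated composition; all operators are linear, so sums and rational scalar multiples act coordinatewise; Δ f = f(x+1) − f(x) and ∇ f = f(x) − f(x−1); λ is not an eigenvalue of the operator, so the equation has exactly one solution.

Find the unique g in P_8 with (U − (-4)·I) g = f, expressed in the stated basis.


the image equals g(x) = -(5/4)x^6 - (1/12)x^3 - (1/4)x + 451/2

write g with unknown coordinates in the stated basis and equate coefficients in (U − (-4)·I) g = f
solving from the highest basis element down gives g = -(5/4)x^6 - (1/12)x^3 - (1/4)x + 451/2
check: U g = -900
so U g − (-4)·g = -5x^6 - (1/3)x^3 - x + 2 = f ✓


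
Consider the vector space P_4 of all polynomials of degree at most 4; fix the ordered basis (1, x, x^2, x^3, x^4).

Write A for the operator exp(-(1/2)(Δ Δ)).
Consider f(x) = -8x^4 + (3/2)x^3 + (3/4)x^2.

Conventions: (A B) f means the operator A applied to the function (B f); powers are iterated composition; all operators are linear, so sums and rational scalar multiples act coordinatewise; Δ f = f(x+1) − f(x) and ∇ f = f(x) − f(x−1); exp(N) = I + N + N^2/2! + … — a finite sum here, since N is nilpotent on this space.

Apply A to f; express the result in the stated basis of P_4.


g(x) = -8x^4 + (3/2)x^3 + (195/4)x^2 + (183/2)x + 107/4

order-1 term: 48x^2 + (183/2)x + 203/4
order-2 term: -24
the series for exp(-(1/2)(Δ Δ)) f terminates at order 2
exp(-(1/2)(Δ Δ)) f = -8x^4 + (3/2)x^3 + (195/4)x^2 + (183/2)x + 107/4


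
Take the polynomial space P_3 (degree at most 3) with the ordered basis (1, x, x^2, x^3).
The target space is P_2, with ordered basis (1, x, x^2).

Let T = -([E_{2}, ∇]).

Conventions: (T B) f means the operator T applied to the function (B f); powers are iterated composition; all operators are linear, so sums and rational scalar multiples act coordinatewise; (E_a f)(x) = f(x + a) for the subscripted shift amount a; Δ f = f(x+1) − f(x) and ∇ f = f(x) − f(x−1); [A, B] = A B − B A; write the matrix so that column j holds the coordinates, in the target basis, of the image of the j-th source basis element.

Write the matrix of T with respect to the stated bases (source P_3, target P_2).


the matrix is [[0, 0, 0, 0]; [0, 0, 0, 0]; [0, 0, 0, 0]] (rows listed top to bottom)

image of 1: 0
image of x: 0
image of x^2: 0
image of x^3: 0
each image's coordinates form column j of the matrix
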